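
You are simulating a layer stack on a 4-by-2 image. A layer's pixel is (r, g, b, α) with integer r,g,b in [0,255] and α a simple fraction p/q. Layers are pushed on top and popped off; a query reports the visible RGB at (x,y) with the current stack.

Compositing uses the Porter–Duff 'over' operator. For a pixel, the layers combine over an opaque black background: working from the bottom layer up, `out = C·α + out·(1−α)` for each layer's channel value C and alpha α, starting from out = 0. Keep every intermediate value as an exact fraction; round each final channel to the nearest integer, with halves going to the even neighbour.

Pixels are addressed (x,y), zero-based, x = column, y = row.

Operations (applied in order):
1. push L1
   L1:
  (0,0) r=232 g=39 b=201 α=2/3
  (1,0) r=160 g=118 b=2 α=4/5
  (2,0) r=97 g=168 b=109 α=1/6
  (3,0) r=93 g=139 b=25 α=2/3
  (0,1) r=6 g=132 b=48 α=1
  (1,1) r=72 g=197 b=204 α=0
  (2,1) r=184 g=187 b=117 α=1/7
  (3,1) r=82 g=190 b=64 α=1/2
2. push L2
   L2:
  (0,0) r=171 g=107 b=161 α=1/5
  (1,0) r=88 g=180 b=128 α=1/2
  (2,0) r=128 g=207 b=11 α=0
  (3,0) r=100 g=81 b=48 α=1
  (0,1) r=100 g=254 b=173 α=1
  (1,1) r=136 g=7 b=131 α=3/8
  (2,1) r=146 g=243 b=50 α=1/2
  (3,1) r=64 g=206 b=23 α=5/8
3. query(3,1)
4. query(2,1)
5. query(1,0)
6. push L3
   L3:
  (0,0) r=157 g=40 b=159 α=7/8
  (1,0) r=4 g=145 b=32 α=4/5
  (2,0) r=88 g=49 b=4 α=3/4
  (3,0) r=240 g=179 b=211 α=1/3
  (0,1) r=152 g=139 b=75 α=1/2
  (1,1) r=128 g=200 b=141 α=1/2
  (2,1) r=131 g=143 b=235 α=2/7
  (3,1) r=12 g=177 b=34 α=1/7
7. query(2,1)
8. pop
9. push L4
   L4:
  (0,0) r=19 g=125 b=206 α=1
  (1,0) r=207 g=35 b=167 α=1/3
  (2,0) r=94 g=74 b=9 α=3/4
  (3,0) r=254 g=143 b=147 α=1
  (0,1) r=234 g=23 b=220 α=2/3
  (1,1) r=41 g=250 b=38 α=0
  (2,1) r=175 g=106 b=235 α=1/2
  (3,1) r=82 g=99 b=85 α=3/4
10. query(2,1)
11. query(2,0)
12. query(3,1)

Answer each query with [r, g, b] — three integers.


(3,1) stack=L1,L2; from [0,0,0]:
after L1 α=1/2: [41, 95, 32]
after L2 α=5/8: [443/8, 1315/8, 211/8]
= [55, 164, 26]

query (2,1) [L1,L2] — begin 0,0,0
L1 α=1/7: [184/7, 187/7, 117/7]
L2 α=1/2: [603/7, 944/7, 467/14]
= [86, 135, 33]

(1,0) stack=L1,L2; from [0,0,0]:
L1 α=4/5: [128, 472/5, 8/5]
L2 α=1/2: [108, 686/5, 324/5]
rounded: [108, 137, 65]

query (2,1) [L1,L2,L3] — begin 0,0,0
after L1 α=1/7: [184/7, 187/7, 117/7]
after L2 α=1/2: [603/7, 944/7, 467/14]
after L3 α=2/7: [4849/49, 6722/49, 8915/98]
→ [99, 137, 91]

(2,1) stack=L1,L2,L4; from [0,0,0]:
L1 α=1/7: [184/7, 187/7, 117/7]
L2 α=1/2: [603/7, 944/7, 467/14]
L4 α=1/2: [914/7, 843/7, 3757/28]
= [131, 120, 134]

(2,0) stack=L1,L2,L4; from [0,0,0]:
after L1 α=1/6: [97/6, 28, 109/6]
after L2 α=0: [97/6, 28, 109/6]
after L4 α=3/4: [1789/24, 125/2, 271/24]
→ [75, 62, 11]

at x=3,y=1 over L1,L2,L4:
L1 α=1/2: [41, 95, 32]
L2 α=5/8: [443/8, 1315/8, 211/8]
L4 α=3/4: [2411/32, 3691/32, 2251/32]
= [75, 115, 70]


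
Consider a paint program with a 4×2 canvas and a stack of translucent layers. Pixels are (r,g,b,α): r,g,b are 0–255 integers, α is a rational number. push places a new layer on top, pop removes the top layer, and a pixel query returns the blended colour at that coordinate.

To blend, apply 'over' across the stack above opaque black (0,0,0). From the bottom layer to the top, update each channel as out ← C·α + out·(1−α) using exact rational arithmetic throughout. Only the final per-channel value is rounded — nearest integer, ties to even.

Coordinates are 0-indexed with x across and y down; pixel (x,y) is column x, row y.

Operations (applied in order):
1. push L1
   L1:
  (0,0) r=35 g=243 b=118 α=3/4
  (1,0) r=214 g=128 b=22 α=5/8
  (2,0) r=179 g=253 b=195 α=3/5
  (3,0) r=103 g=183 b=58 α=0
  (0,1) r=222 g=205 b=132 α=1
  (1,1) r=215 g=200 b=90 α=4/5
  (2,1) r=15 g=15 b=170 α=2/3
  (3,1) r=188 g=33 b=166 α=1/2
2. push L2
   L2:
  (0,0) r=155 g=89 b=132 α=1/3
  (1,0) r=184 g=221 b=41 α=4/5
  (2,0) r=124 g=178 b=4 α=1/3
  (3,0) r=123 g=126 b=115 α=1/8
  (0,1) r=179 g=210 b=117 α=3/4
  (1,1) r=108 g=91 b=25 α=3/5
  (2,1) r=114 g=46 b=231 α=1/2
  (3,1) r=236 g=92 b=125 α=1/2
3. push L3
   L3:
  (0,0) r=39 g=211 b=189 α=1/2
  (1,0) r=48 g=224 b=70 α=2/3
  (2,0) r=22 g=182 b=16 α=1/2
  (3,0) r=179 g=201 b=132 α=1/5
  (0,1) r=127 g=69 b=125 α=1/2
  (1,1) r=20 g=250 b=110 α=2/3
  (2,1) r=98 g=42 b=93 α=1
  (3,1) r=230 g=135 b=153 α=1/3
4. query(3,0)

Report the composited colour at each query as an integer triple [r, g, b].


query (3,0) [L1,L2,L3] — begin 0,0,0
+L1 (α=0) → [0, 0, 0]
+L2 (α=1/8) → [123/8, 63/4, 115/8]
+L3 (α=1/5) → [481/10, 264/5, 379/10]
rounded: [48, 53, 38]


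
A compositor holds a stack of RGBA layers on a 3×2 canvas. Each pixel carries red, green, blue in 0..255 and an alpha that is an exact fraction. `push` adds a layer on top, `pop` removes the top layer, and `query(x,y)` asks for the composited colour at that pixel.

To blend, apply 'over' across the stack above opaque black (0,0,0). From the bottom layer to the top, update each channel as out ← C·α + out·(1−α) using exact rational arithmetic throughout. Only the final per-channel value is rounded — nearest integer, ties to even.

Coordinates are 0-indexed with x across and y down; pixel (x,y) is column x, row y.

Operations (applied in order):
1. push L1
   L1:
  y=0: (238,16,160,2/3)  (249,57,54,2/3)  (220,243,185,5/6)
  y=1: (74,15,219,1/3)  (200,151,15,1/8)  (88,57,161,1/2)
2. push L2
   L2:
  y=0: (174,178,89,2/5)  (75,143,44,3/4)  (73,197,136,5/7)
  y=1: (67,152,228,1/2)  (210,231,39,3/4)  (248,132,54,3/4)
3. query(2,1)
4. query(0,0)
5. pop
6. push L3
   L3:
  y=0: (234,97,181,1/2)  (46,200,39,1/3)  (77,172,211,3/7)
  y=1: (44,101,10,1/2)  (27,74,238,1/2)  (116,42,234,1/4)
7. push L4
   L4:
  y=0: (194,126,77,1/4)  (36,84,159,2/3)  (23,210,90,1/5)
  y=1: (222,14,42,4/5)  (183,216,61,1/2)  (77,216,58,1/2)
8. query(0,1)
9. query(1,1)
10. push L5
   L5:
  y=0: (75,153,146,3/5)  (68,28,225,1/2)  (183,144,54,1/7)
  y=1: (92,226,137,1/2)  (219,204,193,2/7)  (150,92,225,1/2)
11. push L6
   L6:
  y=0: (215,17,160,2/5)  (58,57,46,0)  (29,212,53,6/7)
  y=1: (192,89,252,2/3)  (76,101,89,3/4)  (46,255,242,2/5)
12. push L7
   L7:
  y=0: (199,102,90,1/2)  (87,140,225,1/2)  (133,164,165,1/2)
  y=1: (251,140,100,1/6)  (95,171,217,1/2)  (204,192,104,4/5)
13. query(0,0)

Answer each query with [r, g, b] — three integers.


(2,1) stack=L1,L2; from [0,0,0]:
+L1 (α=1/2) → [44, 57/2, 161/2]
+L2 (α=3/4) → [197, 849/8, 485/8]
rounded: [197, 106, 61]

query (0,0) [L1,L2] — begin 0,0,0
+L1 (α=2/3) → [476/3, 32/3, 320/3]
+L2 (α=2/5) → [824/5, 388/5, 498/5]
→ [165, 78, 100]

(0,1) stack=L1,L3,L4; from [0,0,0]:
after L1 α=1/3: [74/3, 5, 73]
after L3 α=1/2: [103/3, 53, 83/2]
after L4 α=4/5: [2767/15, 109/5, 419/10]
= [184, 22, 42]

query (1,1) [L1,L3,L4] — begin 0,0,0
+L1 (α=1/8) → [25, 151/8, 15/8]
+L3 (α=1/2) → [26, 743/16, 1919/16]
+L4 (α=1/2) → [209/2, 4199/32, 2895/32]
rounded: [104, 131, 90]

(0,0) stack=L1,L3,L4,L5,L6,L7; from [0,0,0]:
L1 α=2/3: [476/3, 32/3, 320/3]
L3 α=1/2: [589/3, 323/6, 863/6]
L4 α=1/4: [783/4, 575/8, 1017/8]
L5 α=3/5: [1233/10, 2411/20, 2769/20]
L6 α=2/5: [7999/50, 7913/100, 14707/100]
L7 α=1/2: [17949/100, 18113/200, 23707/200]
= [179, 91, 119]


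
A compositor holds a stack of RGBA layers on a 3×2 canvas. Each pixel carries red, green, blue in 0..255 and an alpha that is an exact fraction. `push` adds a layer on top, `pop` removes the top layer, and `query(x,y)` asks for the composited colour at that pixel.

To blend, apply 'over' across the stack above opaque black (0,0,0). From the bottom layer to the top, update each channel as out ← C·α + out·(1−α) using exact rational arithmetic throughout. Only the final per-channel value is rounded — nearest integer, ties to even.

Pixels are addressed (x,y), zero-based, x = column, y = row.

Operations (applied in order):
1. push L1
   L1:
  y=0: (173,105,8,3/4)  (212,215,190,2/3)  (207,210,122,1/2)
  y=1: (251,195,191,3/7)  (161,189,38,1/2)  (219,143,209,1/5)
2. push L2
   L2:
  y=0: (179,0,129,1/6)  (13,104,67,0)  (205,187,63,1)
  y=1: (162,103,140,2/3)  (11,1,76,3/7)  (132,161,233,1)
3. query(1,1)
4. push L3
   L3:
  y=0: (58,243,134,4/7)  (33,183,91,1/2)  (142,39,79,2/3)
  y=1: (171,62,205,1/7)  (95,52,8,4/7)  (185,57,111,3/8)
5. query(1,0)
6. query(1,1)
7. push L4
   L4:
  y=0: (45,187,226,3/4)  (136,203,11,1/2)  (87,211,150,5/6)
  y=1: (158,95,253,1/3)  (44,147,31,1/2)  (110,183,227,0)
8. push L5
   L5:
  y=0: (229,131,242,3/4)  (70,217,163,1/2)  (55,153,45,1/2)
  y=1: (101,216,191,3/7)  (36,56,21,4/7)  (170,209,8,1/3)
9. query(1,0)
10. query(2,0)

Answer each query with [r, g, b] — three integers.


(1,1) stack=L1,L2; from [0,0,0]:
after L1 α=1/2: [161/2, 189/2, 19]
after L2 α=3/7: [355/7, 381/7, 304/7]
= [51, 54, 43]

query (1,0) [L1,L2,L3] — begin 0,0,0
L1 α=2/3: [424/3, 430/3, 380/3]
L2 α=0: [424/3, 430/3, 380/3]
L3 α=1/2: [523/6, 979/6, 653/6]
rounded: [87, 163, 109]

(1,1) stack=L1,L2,L3; from [0,0,0]:
+L1 (α=1/2) → [161/2, 189/2, 19]
+L2 (α=3/7) → [355/7, 381/7, 304/7]
+L3 (α=4/7) → [3725/49, 2599/49, 1136/49]
→ [76, 53, 23]

query (1,0) [L1,L2,L3,L4,L5] — begin 0,0,0
+L1 (α=2/3) → [424/3, 430/3, 380/3]
+L2 (α=0) → [424/3, 430/3, 380/3]
+L3 (α=1/2) → [523/6, 979/6, 653/6]
+L4 (α=1/2) → [1339/12, 2197/12, 719/12]
+L5 (α=1/2) → [2179/24, 4801/24, 2675/24]
= [91, 200, 111]

at x=2,y=0 over L1,L2,L3,L4,L5:
+L1 (α=1/2) → [207/2, 105, 61]
+L2 (α=1) → [205, 187, 63]
+L3 (α=2/3) → [163, 265/3, 221/3]
+L4 (α=5/6) → [299/3, 1715/9, 2471/18]
+L5 (α=1/2) → [232/3, 1546/9, 3281/36]
= [77, 172, 91]


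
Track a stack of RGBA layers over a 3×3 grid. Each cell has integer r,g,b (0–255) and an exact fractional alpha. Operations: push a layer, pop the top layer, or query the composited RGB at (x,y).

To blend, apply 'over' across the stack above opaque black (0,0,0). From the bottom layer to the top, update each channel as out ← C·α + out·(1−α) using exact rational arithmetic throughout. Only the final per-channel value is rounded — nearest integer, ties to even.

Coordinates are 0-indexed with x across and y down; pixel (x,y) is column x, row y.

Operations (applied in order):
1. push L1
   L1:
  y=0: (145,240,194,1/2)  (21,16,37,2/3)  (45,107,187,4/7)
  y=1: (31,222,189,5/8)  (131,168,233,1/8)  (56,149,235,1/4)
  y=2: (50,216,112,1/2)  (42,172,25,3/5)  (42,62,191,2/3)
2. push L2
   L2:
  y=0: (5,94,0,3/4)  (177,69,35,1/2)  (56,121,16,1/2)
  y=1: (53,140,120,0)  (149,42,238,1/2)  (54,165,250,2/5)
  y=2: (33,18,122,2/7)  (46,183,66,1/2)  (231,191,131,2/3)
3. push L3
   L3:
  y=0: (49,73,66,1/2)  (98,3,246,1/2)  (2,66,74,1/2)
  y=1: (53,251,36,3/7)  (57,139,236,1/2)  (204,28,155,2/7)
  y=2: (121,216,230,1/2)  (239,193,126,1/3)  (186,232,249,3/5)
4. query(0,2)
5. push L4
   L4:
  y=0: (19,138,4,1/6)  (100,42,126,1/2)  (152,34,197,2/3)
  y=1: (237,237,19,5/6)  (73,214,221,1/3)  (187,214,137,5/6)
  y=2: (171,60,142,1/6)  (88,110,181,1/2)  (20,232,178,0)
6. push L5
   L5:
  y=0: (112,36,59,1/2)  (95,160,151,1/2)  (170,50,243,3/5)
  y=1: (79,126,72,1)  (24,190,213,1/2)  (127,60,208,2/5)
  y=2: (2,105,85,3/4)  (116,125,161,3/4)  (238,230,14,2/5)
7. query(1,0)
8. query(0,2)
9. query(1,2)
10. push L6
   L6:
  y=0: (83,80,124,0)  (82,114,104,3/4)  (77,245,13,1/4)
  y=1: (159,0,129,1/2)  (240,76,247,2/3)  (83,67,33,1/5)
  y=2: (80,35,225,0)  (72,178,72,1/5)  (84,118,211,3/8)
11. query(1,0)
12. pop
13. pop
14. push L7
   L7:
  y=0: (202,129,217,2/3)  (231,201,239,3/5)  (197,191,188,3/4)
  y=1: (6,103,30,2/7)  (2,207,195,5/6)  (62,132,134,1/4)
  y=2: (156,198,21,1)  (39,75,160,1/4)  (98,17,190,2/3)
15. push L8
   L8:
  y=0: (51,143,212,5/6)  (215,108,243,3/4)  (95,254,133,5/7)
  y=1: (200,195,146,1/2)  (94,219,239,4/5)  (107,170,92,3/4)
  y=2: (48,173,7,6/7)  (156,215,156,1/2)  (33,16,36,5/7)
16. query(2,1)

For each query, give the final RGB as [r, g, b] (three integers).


at x=0,y=2 over L1,L2,L3:
after L1 α=1/2: [25, 108, 56]
after L2 α=2/7: [191/7, 576/7, 524/7]
after L3 α=1/2: [519/7, 1044/7, 1067/7]
= [74, 149, 152]

query (1,0) [L1,L2,L3,L4,L5] — begin 0,0,0
+L1 (α=2/3) → [14, 32/3, 74/3]
+L2 (α=1/2) → [191/2, 239/6, 179/6]
+L3 (α=1/2) → [387/4, 257/12, 1655/12]
+L4 (α=1/2) → [787/8, 761/24, 3167/24]
+L5 (α=1/2) → [1547/16, 4601/48, 6791/48]
→ [97, 96, 141]

query (0,2) [L1,L2,L3,L4,L5] — begin 0,0,0
L1 α=1/2: [25, 108, 56]
L2 α=2/7: [191/7, 576/7, 524/7]
L3 α=1/2: [519/7, 1044/7, 1067/7]
L4 α=1/6: [632/7, 940/7, 6329/42]
L5 α=3/4: [337/14, 3145/28, 17039/168]
= [24, 112, 101]

(1,2) stack=L1,L2,L3,L4,L5; from [0,0,0]:
L1 α=3/5: [126/5, 516/5, 15]
L2 α=1/2: [178/5, 1431/10, 81/2]
L3 α=1/3: [517/5, 2396/15, 69]
L4 α=1/2: [957/10, 2023/15, 125]
L5 α=3/4: [4437/40, 1912/15, 152]
rounded: [111, 127, 152]

query (1,0) [L1,L2,L3,L4,L5,L6] — begin 0,0,0
+L1 (α=2/3) → [14, 32/3, 74/3]
+L2 (α=1/2) → [191/2, 239/6, 179/6]
+L3 (α=1/2) → [387/4, 257/12, 1655/12]
+L4 (α=1/2) → [787/8, 761/24, 3167/24]
+L5 (α=1/2) → [1547/16, 4601/48, 6791/48]
+L6 (α=3/4) → [5483/64, 21017/192, 21767/192]
→ [86, 109, 113]

query (2,1) [L1,L2,L3,L4,L7,L8] — begin 0,0,0
after L1 α=1/4: [14, 149/4, 235/4]
after L2 α=2/5: [30, 1767/20, 541/4]
after L3 α=2/7: [558/7, 1991/28, 3945/28]
after L4 α=5/6: [7103/42, 31951/168, 23125/168]
after L7 α=1/4: [7971/56, 39343/224, 30629/224]
after L8 α=3/4: [25947/224, 153583/896, 92453/896]
= [116, 171, 103]


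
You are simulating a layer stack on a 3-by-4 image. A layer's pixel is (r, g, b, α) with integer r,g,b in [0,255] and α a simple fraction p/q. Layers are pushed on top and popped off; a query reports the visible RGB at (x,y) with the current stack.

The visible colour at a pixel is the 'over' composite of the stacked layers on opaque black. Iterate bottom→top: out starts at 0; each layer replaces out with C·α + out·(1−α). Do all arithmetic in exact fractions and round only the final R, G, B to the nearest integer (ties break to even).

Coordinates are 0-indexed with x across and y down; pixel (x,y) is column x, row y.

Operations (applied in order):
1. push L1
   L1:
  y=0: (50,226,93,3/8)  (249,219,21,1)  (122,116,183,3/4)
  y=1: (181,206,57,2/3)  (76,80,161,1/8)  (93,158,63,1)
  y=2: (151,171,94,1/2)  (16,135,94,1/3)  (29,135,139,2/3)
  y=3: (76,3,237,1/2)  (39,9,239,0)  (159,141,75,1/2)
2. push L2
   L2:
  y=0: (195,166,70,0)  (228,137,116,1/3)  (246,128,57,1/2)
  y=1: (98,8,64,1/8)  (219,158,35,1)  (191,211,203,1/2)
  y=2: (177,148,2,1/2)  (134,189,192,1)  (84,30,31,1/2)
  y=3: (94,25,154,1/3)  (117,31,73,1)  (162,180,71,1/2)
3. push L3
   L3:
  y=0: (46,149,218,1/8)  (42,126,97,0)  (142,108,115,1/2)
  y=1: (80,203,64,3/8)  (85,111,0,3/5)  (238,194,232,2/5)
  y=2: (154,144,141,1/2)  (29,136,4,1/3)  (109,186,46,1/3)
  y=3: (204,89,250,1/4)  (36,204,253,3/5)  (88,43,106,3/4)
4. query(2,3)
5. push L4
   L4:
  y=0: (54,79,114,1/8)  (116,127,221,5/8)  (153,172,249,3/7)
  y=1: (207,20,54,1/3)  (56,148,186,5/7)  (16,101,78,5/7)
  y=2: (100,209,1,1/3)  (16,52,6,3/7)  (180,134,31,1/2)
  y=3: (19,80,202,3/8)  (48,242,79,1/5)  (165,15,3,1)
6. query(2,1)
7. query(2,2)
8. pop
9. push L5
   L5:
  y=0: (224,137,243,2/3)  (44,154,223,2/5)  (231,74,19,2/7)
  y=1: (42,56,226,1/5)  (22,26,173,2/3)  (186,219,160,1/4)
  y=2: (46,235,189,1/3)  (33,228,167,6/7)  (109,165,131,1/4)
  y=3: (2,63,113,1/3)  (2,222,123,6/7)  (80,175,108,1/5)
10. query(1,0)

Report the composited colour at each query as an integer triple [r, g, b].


query (2,3) [L1,L2,L3] — begin 0,0,0
+L1 (α=1/2) → [159/2, 141/2, 75/2]
+L2 (α=1/2) → [483/4, 501/4, 217/4]
+L3 (α=3/4) → [1539/16, 1017/16, 1489/16]
→ [96, 64, 93]

at x=2,y=1 over L1,L2,L3,L4:
after L1 α=1: [93, 158, 63]
after L2 α=1/2: [142, 369/2, 133]
after L3 α=2/5: [902/5, 1883/10, 863/5]
after L4 α=5/7: [2204/35, 4408/35, 3676/35]
rounded: [63, 126, 105]

at x=2,y=2 over L1,L2,L3,L4:
+L1 (α=2/3) → [58/3, 90, 278/3]
+L2 (α=1/2) → [155/3, 60, 371/6]
+L3 (α=1/3) → [637/9, 102, 509/9]
+L4 (α=1/2) → [2257/18, 118, 394/9]
→ [125, 118, 44]

at x=1,y=0 over L1,L2,L3,L5:
after L1 α=1: [249, 219, 21]
after L2 α=1/3: [242, 575/3, 158/3]
after L3 α=0: [242, 575/3, 158/3]
after L5 α=2/5: [814/5, 883/5, 604/5]
rounded: [163, 177, 121]


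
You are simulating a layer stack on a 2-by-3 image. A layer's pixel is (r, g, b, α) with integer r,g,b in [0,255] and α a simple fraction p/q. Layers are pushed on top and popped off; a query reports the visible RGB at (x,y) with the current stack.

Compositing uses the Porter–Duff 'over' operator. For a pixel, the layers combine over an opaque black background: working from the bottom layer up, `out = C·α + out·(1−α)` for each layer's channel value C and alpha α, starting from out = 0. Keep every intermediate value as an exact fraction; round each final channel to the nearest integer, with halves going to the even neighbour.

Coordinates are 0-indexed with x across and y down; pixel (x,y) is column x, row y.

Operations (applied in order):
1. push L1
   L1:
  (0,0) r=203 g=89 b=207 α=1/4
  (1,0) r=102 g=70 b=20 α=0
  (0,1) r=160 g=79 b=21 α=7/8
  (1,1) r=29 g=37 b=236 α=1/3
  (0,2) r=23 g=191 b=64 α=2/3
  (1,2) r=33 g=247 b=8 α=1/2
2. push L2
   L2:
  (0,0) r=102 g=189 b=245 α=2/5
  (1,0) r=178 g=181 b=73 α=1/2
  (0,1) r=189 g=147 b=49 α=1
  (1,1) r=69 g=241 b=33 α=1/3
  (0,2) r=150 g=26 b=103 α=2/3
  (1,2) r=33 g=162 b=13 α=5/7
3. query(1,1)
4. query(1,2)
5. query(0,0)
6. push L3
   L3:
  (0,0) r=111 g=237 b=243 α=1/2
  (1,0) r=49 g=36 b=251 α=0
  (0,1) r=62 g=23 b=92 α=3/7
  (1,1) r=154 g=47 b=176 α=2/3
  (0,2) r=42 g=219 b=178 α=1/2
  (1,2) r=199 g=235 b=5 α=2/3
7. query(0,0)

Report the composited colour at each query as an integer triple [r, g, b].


(1,1) stack=L1,L2; from [0,0,0]:
L1 α=1/3: [29/3, 37/3, 236/3]
L2 α=1/3: [265/9, 797/9, 571/9]
rounded: [29, 89, 63]

(1,2) stack=L1,L2; from [0,0,0]:
after L1 α=1/2: [33/2, 247/2, 4]
after L2 α=5/7: [198/7, 151, 73/7]
→ [28, 151, 10]

(0,0) stack=L1,L2; from [0,0,0]:
+L1 (α=1/4) → [203/4, 89/4, 207/4]
+L2 (α=2/5) → [285/4, 1779/20, 2581/20]
= [71, 89, 129]

query (0,0) [L1,L2,L3] — begin 0,0,0
L1 α=1/4: [203/4, 89/4, 207/4]
L2 α=2/5: [285/4, 1779/20, 2581/20]
L3 α=1/2: [729/8, 6519/40, 7441/40]
= [91, 163, 186]


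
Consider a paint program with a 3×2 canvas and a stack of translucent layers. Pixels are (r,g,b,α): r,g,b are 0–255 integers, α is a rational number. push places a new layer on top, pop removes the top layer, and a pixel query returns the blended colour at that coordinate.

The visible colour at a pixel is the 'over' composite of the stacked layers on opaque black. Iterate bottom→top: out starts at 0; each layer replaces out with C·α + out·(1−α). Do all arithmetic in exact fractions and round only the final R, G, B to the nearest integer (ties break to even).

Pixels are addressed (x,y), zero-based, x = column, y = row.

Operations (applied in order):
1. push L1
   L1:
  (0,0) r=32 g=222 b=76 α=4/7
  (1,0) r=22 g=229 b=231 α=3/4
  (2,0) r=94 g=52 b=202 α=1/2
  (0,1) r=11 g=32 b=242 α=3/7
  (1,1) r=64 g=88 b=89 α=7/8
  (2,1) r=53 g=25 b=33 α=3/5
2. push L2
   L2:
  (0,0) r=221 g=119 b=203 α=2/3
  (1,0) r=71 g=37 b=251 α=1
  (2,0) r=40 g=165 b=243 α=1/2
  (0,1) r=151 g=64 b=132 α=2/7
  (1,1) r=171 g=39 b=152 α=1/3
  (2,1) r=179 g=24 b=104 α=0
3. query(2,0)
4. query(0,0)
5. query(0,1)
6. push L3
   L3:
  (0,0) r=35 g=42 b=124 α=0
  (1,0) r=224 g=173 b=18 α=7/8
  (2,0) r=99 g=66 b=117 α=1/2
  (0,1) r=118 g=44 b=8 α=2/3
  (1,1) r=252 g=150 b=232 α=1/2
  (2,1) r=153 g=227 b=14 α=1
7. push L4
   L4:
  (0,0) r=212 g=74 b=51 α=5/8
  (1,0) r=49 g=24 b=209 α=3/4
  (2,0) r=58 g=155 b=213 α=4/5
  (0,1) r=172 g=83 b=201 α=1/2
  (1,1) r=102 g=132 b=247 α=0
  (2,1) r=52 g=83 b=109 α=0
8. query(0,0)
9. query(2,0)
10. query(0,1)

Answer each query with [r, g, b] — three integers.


query (2,0) [L1,L2] — begin 0,0,0
+L1 (α=1/2) → [47, 26, 101]
+L2 (α=1/2) → [87/2, 191/2, 172]
= [44, 96, 172]

query (0,0) [L1,L2] — begin 0,0,0
L1 α=4/7: [128/7, 888/7, 304/7]
L2 α=2/3: [1074/7, 2554/21, 3146/21]
rounded: [153, 122, 150]

at x=0,y=1 over L1,L2:
after L1 α=3/7: [33/7, 96/7, 726/7]
after L2 α=2/7: [2279/49, 1376/49, 5478/49]
= [47, 28, 112]

at x=0,y=0 over L1,L2,L3,L4:
L1 α=4/7: [128/7, 888/7, 304/7]
L2 α=2/3: [1074/7, 2554/21, 3146/21]
L3 α=0: [1074/7, 2554/21, 3146/21]
L4 α=5/8: [5321/28, 643/7, 4931/56]
rounded: [190, 92, 88]

at x=2,y=0 over L1,L2,L3,L4:
+L1 (α=1/2) → [47, 26, 101]
+L2 (α=1/2) → [87/2, 191/2, 172]
+L3 (α=1/2) → [285/4, 323/4, 289/2]
+L4 (α=4/5) → [1213/20, 2803/20, 1993/10]
rounded: [61, 140, 199]

query (0,1) [L1,L2,L3,L4] — begin 0,0,0
after L1 α=3/7: [33/7, 96/7, 726/7]
after L2 α=2/7: [2279/49, 1376/49, 5478/49]
after L3 α=2/3: [13843/147, 1896/49, 6262/147]
after L4 α=1/2: [39127/294, 5963/98, 35809/294]
rounded: [133, 61, 122]


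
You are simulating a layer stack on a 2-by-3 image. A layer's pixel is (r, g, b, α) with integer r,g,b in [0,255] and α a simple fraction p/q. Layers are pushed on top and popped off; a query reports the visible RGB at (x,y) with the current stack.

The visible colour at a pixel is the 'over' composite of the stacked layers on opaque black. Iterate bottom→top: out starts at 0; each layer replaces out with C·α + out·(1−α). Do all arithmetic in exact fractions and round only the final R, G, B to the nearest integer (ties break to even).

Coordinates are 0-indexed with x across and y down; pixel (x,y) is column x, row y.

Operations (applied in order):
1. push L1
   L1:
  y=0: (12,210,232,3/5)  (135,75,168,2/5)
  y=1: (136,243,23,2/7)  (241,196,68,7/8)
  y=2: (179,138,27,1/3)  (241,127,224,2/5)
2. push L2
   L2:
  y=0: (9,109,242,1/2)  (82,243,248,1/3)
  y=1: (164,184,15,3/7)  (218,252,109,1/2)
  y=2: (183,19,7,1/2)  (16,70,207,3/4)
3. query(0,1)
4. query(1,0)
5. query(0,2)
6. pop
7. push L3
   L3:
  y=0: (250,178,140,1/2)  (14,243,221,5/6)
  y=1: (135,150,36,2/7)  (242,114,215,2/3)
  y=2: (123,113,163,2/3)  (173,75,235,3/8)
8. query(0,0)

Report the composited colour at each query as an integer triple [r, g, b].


query (0,1) [L1,L2] — begin 0,0,0
+L1 (α=2/7) → [272/7, 486/7, 46/7]
+L2 (α=3/7) → [4532/49, 5808/49, 499/49]
= [92, 119, 10]

(1,0) stack=L1,L2; from [0,0,0]:
L1 α=2/5: [54, 30, 336/5]
L2 α=1/3: [190/3, 101, 1912/15]
rounded: [63, 101, 127]

query (0,2) [L1,L2] — begin 0,0,0
+L1 (α=1/3) → [179/3, 46, 9]
+L2 (α=1/2) → [364/3, 65/2, 8]
= [121, 32, 8]

query (0,0) [L1,L3] — begin 0,0,0
L1 α=3/5: [36/5, 126, 696/5]
L3 α=1/2: [643/5, 152, 698/5]
→ [129, 152, 140]


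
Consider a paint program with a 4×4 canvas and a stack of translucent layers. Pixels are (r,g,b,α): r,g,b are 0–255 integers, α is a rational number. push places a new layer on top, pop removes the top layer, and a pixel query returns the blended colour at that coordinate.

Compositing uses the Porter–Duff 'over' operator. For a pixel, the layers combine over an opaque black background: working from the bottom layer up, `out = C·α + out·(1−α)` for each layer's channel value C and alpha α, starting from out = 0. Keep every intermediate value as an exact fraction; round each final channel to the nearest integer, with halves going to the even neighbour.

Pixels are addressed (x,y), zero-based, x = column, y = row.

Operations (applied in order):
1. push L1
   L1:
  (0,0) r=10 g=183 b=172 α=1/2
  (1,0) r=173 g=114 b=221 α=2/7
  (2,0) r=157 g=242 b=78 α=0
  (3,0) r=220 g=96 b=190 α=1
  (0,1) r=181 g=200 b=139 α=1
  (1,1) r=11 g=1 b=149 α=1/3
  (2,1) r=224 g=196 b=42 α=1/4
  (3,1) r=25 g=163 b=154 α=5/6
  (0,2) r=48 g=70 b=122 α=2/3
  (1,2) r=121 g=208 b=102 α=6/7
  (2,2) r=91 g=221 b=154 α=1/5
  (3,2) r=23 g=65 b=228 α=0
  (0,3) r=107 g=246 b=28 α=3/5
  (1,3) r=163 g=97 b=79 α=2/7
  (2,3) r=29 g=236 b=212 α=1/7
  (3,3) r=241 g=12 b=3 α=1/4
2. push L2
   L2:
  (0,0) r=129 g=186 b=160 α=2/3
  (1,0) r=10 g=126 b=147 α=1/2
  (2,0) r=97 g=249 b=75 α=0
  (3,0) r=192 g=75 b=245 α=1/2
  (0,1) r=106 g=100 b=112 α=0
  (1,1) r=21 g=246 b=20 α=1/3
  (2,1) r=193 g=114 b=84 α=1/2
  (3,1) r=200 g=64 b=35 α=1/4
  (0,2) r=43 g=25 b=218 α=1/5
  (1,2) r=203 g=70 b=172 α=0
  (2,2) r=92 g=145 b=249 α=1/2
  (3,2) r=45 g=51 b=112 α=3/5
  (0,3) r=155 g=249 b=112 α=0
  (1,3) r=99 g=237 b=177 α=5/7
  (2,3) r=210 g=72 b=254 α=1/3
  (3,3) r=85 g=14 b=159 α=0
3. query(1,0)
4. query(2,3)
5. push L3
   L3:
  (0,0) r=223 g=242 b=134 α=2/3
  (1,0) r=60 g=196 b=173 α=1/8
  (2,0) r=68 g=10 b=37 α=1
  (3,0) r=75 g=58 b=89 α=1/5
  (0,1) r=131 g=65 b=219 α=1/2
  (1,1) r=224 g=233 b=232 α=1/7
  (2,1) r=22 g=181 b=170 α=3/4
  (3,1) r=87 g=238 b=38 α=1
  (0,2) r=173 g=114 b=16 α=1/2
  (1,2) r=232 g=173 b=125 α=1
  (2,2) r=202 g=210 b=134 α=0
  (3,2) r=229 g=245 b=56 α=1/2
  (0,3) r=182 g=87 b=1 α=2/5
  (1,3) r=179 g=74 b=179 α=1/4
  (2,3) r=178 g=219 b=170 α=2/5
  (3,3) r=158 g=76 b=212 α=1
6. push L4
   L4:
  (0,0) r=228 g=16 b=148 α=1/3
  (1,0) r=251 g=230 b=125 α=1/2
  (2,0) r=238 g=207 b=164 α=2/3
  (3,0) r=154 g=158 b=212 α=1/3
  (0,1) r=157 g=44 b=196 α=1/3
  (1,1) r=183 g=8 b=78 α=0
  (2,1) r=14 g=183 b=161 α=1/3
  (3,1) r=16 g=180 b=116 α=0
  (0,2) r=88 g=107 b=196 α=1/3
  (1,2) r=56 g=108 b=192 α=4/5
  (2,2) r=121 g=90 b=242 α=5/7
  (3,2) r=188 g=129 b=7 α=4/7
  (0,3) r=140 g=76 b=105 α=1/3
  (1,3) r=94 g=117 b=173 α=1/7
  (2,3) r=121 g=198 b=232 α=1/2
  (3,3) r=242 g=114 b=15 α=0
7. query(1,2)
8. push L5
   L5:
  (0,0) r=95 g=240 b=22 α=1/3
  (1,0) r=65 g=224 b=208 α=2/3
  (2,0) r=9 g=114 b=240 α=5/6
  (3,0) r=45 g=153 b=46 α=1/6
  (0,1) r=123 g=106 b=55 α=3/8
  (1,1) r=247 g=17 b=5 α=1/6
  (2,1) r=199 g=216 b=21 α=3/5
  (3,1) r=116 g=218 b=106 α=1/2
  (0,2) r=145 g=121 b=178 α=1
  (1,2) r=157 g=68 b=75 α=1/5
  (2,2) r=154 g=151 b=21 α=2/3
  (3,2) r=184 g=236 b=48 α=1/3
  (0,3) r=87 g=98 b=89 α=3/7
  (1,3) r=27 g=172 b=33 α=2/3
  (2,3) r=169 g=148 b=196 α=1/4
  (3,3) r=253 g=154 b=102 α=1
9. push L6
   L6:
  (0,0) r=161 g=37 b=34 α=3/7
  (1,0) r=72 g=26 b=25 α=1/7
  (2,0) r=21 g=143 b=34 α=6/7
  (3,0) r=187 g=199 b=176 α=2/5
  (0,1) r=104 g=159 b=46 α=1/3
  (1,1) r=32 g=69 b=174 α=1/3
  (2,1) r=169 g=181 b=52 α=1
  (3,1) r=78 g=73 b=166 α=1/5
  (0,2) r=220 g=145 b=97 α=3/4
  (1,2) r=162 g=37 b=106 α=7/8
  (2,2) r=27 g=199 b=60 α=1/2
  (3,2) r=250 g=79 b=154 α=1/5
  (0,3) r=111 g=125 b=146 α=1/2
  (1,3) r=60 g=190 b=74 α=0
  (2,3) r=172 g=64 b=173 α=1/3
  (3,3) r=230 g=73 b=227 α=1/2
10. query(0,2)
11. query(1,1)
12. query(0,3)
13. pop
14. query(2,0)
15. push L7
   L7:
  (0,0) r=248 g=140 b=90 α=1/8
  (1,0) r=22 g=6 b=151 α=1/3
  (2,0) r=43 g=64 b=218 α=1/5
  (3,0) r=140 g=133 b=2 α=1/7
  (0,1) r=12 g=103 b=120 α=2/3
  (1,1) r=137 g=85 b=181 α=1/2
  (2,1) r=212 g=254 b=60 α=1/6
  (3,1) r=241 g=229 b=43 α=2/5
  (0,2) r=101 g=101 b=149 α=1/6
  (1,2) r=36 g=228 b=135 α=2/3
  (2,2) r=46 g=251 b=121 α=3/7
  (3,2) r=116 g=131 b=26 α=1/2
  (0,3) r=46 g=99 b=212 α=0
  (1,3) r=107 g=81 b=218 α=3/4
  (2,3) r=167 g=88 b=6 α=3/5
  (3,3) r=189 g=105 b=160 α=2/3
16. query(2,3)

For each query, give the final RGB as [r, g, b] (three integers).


at x=1,y=0 over L1,L2:
after L1 α=2/7: [346/7, 228/7, 442/7]
after L2 α=1/2: [208/7, 555/7, 1471/14]
→ [30, 79, 105]

(2,3) stack=L1,L2; from [0,0,0]:
+L1 (α=1/7) → [29/7, 236/7, 212/7]
+L2 (α=1/3) → [1528/21, 976/21, 734/7]
= [73, 46, 105]

query (1,2) [L1,L2,L3,L4] — begin 0,0,0
L1 α=6/7: [726/7, 1248/7, 612/7]
L2 α=0: [726/7, 1248/7, 612/7]
L3 α=1: [232, 173, 125]
L4 α=4/5: [456/5, 121, 893/5]
rounded: [91, 121, 179]

at x=0,y=2 over L1,L2,L3,L4,L5,L6:
after L1 α=2/3: [32, 140/3, 244/3]
after L2 α=1/5: [171/5, 127/3, 326/3]
after L3 α=1/2: [518/5, 469/6, 187/3]
after L4 α=1/3: [492/5, 790/9, 962/9]
after L5 α=1: [145, 121, 178]
after L6 α=3/4: [805/4, 139, 469/4]
rounded: [201, 139, 117]

at x=1,y=1 over L1,L2,L3,L4,L5,L6:
L1 α=1/3: [11/3, 1/3, 149/3]
L2 α=1/3: [85/9, 740/9, 358/9]
L3 α=1/7: [842/21, 2179/21, 1412/21]
L4 α=0: [842/21, 2179/21, 1412/21]
L5 α=1/6: [9397/126, 5626/63, 7165/126]
L6 α=1/3: [11413/189, 15599/189, 18127/189]
rounded: [60, 83, 96]

(0,3) stack=L1,L2,L3,L4,L5,L6; from [0,0,0]:
L1 α=3/5: [321/5, 738/5, 84/5]
L2 α=0: [321/5, 738/5, 84/5]
L3 α=2/5: [2783/25, 3084/25, 262/25]
L4 α=1/3: [3022/25, 8068/75, 3149/75]
L5 α=3/7: [2659/25, 54322/525, 32621/525]
L6 α=1/2: [2717/25, 119947/1050, 109271/1050]
= [109, 114, 104]

at x=2,y=0 over L1,L2,L3,L4,L5:
+L1 (α=0) → [0, 0, 0]
+L2 (α=0) → [0, 0, 0]
+L3 (α=1) → [68, 10, 37]
+L4 (α=2/3) → [544/3, 424/3, 365/3]
+L5 (α=5/6) → [679/18, 1067/9, 3965/18]
= [38, 119, 220]

at x=2,y=3 over L1,L2,L3,L4,L5,L7:
L1 α=1/7: [29/7, 236/7, 212/7]
L2 α=1/3: [1528/21, 976/21, 734/7]
L3 α=2/5: [804/7, 4042/35, 4582/35]
L4 α=1/2: [1651/14, 5486/35, 6351/35]
L5 α=1/4: [7319/56, 10819/70, 25913/140]
L7 α=3/5: [21347/140, 20059/175, 27173/350]
→ [152, 115, 78]


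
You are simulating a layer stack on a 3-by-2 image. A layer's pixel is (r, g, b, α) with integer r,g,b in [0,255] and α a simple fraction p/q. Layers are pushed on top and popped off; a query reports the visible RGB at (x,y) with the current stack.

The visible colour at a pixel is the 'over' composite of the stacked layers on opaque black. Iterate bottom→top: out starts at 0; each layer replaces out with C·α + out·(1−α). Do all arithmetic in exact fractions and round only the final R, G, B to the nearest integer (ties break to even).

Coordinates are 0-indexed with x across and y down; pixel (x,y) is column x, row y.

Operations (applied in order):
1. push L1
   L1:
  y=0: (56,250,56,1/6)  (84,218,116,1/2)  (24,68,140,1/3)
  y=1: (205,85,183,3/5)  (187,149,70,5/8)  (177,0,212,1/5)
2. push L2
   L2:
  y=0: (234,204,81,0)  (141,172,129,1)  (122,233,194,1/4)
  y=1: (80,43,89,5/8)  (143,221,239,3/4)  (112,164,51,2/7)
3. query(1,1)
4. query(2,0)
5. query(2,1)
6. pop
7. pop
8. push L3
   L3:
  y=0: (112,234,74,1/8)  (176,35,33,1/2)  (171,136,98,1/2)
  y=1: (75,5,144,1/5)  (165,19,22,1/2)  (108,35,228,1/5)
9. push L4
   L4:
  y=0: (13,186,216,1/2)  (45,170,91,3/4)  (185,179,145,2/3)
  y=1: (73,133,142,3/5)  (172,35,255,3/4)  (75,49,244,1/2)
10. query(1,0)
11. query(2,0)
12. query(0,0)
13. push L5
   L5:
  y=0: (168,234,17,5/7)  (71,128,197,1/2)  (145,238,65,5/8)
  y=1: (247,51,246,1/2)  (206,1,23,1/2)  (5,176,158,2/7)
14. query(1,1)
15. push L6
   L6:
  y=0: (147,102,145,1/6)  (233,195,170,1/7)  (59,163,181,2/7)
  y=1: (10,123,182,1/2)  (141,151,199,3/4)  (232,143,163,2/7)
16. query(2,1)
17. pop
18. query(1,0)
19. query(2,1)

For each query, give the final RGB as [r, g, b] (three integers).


at x=1,y=1 over L1,L2:
after L1 α=5/8: [935/8, 745/8, 175/4]
after L2 α=3/4: [4367/32, 6049/32, 3043/16]
→ [136, 189, 190]

(2,0) stack=L1,L2; from [0,0,0]:
after L1 α=1/3: [8, 68/3, 140/3]
after L2 α=1/4: [73/2, 301/4, 167/2]
= [36, 75, 84]

(2,1) stack=L1,L2; from [0,0,0]:
L1 α=1/5: [177/5, 0, 212/5]
L2 α=2/7: [401/7, 328/7, 314/7]
= [57, 47, 45]

query (1,0) [L3,L4] — begin 0,0,0
after L3 α=1/2: [88, 35/2, 33/2]
after L4 α=3/4: [223/4, 1055/8, 579/8]
rounded: [56, 132, 72]

(2,0) stack=L3,L4; from [0,0,0]:
L3 α=1/2: [171/2, 68, 49]
L4 α=2/3: [911/6, 142, 113]
→ [152, 142, 113]

at x=0,y=0 over L3,L4:
+L3 (α=1/8) → [14, 117/4, 37/4]
+L4 (α=1/2) → [27/2, 861/8, 901/8]
→ [14, 108, 113]

query (1,1) [L3,L4,L5] — begin 0,0,0
after L3 α=1/2: [165/2, 19/2, 11]
after L4 α=3/4: [1197/8, 229/8, 194]
after L5 α=1/2: [2845/16, 237/16, 217/2]
rounded: [178, 15, 108]

query (2,1) [L3,L4,L5,L6] — begin 0,0,0
L3 α=1/5: [108/5, 7, 228/5]
L4 α=1/2: [483/10, 28, 724/5]
L5 α=2/7: [503/14, 492/7, 1040/7]
L6 α=2/7: [9011/98, 4462/49, 7482/49]
rounded: [92, 91, 153]

at x=1,y=0 over L3,L4,L5:
L3 α=1/2: [88, 35/2, 33/2]
L4 α=3/4: [223/4, 1055/8, 579/8]
L5 α=1/2: [507/8, 2079/16, 2155/16]
= [63, 130, 135]

at x=2,y=1 over L3,L4,L5:
+L3 (α=1/5) → [108/5, 7, 228/5]
+L4 (α=1/2) → [483/10, 28, 724/5]
+L5 (α=2/7) → [503/14, 492/7, 1040/7]
rounded: [36, 70, 149]


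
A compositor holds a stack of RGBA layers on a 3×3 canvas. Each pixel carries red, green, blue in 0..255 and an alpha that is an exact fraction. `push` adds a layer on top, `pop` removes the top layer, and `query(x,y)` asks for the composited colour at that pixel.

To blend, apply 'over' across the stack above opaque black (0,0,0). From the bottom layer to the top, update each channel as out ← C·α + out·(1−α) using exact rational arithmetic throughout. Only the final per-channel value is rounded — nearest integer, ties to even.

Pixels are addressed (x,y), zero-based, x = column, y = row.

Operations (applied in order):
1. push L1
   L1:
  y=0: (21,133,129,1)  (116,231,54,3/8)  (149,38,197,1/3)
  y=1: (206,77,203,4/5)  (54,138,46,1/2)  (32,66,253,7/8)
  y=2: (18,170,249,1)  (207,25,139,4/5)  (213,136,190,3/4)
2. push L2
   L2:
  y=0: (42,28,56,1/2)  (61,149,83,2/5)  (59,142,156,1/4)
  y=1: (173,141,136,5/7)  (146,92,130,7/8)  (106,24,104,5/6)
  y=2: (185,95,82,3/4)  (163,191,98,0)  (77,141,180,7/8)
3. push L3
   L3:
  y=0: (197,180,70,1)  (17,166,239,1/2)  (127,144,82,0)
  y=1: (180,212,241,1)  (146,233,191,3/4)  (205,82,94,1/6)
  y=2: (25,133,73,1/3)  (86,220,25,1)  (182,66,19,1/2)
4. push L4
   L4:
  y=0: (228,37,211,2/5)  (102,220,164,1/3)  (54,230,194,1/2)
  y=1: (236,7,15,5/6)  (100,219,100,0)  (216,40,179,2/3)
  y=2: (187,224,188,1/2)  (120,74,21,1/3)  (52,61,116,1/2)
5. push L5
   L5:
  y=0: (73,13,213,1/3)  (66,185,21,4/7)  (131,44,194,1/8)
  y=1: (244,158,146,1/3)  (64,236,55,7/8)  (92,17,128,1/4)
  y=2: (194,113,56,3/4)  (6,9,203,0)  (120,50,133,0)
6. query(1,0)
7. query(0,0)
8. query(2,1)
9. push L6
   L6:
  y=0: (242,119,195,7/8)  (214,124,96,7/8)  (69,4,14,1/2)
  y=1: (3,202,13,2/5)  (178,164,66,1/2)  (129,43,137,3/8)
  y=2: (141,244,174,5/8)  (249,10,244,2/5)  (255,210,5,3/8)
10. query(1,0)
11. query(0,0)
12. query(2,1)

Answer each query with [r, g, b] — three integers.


query (1,0) [L1,L2,L3,L4,L5] — begin 0,0,0
+L1 (α=3/8) → [87/2, 693/8, 81/4]
+L2 (α=2/5) → [101/2, 4463/40, 907/20]
+L3 (α=1/2) → [135/4, 11103/80, 5687/40]
+L4 (α=1/3) → [113/2, 19903/120, 2989/20]
+L5 (α=4/7) → [867/14, 49503/280, 1521/20]
= [62, 177, 76]

(0,0) stack=L1,L2,L3,L4,L5; from [0,0,0]:
+L1 (α=1) → [21, 133, 129]
+L2 (α=1/2) → [63/2, 161/2, 185/2]
+L3 (α=1) → [197, 180, 70]
+L4 (α=2/5) → [1047/5, 614/5, 632/5]
+L5 (α=1/3) → [2459/15, 431/5, 2329/15]
rounded: [164, 86, 155]

(2,1) stack=L1,L2,L3,L4,L5; from [0,0,0]:
after L1 α=7/8: [28, 231/4, 1771/8]
after L2 α=5/6: [93, 237/8, 1977/16]
after L3 α=1/6: [335/3, 1841/48, 11389/96]
after L4 α=2/3: [1631/9, 5681/144, 45757/288]
after L5 α=1/4: [1907/12, 6497/192, 58045/384]
= [159, 34, 151]

query (1,0) [L1,L2,L3,L4,L5,L6] — begin 0,0,0
after L1 α=3/8: [87/2, 693/8, 81/4]
after L2 α=2/5: [101/2, 4463/40, 907/20]
after L3 α=1/2: [135/4, 11103/80, 5687/40]
after L4 α=1/3: [113/2, 19903/120, 2989/20]
after L5 α=4/7: [867/14, 49503/280, 1521/20]
after L6 α=7/8: [21839/112, 292543/2240, 14961/160]
= [195, 131, 94]

(0,0) stack=L1,L2,L3,L4,L5,L6; from [0,0,0]:
after L1 α=1: [21, 133, 129]
after L2 α=1/2: [63/2, 161/2, 185/2]
after L3 α=1: [197, 180, 70]
after L4 α=2/5: [1047/5, 614/5, 632/5]
after L5 α=1/3: [2459/15, 431/5, 2329/15]
after L6 α=7/8: [27869/120, 1149/10, 5701/30]
rounded: [232, 115, 190]

at x=2,y=1 over L1,L2,L3,L4,L5,L6:
+L1 (α=7/8) → [28, 231/4, 1771/8]
+L2 (α=5/6) → [93, 237/8, 1977/16]
+L3 (α=1/6) → [335/3, 1841/48, 11389/96]
+L4 (α=2/3) → [1631/9, 5681/144, 45757/288]
+L5 (α=1/4) → [1907/12, 6497/192, 58045/384]
+L6 (α=3/8) → [14179/96, 57253/1536, 448049/3072]
= [148, 37, 146]


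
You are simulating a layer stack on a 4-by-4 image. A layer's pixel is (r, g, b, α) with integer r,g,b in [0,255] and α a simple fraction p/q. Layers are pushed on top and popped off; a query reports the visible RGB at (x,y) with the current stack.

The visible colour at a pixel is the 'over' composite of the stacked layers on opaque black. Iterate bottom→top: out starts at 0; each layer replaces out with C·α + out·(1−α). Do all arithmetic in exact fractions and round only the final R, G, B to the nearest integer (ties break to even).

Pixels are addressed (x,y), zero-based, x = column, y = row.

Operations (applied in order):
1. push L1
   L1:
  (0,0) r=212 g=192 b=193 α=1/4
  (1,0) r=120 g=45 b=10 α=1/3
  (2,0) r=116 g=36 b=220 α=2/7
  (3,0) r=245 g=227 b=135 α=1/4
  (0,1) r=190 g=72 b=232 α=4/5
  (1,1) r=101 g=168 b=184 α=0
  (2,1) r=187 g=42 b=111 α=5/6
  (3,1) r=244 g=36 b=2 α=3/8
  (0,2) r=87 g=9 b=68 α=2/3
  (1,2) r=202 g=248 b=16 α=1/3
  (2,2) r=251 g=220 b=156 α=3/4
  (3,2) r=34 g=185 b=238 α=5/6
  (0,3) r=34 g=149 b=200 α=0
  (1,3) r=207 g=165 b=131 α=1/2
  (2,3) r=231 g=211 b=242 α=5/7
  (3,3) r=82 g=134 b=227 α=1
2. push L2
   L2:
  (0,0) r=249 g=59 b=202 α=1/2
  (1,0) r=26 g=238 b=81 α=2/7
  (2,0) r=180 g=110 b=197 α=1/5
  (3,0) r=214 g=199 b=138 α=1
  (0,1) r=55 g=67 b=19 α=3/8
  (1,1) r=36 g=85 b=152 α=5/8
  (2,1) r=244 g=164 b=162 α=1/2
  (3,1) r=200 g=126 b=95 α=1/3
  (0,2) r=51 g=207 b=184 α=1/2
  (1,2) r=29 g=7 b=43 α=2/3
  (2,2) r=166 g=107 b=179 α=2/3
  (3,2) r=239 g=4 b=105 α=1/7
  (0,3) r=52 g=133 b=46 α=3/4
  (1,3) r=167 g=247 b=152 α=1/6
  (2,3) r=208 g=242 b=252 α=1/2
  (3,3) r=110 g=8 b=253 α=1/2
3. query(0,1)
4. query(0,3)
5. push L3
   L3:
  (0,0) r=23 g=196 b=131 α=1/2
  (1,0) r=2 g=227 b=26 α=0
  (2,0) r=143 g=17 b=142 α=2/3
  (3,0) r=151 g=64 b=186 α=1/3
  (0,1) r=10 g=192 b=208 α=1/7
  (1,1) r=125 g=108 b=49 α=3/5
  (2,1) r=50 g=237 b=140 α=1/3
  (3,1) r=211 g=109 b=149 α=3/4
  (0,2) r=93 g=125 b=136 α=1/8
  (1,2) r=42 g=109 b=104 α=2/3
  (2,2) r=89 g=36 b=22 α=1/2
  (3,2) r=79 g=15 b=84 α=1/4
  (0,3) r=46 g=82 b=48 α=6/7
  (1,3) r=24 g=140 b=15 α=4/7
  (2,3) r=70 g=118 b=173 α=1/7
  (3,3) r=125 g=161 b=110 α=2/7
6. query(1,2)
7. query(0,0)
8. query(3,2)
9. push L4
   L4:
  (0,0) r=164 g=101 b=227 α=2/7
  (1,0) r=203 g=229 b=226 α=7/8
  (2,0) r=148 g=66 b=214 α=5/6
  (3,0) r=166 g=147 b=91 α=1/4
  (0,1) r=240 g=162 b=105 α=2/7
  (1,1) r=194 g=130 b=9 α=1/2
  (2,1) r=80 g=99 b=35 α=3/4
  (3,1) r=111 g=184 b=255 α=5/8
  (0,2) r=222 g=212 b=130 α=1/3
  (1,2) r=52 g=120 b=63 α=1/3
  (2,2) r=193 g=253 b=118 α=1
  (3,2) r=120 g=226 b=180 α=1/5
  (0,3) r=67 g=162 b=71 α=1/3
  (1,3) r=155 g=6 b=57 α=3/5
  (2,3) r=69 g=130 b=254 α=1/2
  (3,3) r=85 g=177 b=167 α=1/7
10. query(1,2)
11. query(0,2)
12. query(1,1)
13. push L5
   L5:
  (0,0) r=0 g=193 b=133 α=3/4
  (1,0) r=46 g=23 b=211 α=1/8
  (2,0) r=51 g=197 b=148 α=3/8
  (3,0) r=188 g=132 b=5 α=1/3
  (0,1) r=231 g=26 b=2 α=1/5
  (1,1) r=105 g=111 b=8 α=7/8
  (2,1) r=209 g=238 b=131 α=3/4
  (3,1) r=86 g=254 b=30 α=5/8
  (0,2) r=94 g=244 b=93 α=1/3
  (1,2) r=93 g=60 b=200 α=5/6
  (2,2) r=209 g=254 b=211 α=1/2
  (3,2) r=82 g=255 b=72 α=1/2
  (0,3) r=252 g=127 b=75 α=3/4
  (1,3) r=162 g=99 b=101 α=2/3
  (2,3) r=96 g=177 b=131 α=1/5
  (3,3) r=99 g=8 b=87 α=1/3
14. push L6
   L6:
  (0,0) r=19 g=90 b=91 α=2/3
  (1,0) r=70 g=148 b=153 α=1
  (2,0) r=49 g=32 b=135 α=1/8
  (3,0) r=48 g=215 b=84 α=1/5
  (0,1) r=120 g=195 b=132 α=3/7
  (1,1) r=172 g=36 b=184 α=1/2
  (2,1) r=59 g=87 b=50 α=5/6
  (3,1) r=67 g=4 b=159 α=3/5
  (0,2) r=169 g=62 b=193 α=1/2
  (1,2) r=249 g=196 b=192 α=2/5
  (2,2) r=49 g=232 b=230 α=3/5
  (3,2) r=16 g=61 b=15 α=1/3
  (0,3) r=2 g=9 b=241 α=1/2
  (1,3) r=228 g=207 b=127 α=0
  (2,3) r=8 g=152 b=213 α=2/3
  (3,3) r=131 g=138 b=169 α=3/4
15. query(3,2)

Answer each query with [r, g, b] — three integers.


query (0,1) [L1,L2] — begin 0,0,0
+L1 (α=4/5) → [152, 288/5, 928/5]
+L2 (α=3/8) → [925/8, 489/8, 985/8]
rounded: [116, 61, 123]

(0,3) stack=L1,L2; from [0,0,0]:
+L1 (α=0) → [0, 0, 0]
+L2 (α=3/4) → [39, 399/4, 69/2]
rounded: [39, 100, 34]

at x=1,y=2 over L1,L2,L3:
after L1 α=1/3: [202/3, 248/3, 16/3]
after L2 α=2/3: [376/9, 290/9, 274/9]
after L3 α=2/3: [1132/27, 2252/27, 2146/27]
→ [42, 83, 79]

query (0,0) [L1,L2,L3] — begin 0,0,0
after L1 α=1/4: [53, 48, 193/4]
after L2 α=1/2: [151, 107/2, 1001/8]
after L3 α=1/2: [87, 499/4, 2049/16]
rounded: [87, 125, 128]

at x=3,y=2 over L1,L2,L3:
+L1 (α=5/6) → [85/3, 925/6, 595/3]
+L2 (α=1/7) → [409/7, 929/7, 185]
+L3 (α=1/4) → [445/7, 723/7, 639/4]
rounded: [64, 103, 160]

query (1,2) [L1,L2,L3,L4] — begin 0,0,0
L1 α=1/3: [202/3, 248/3, 16/3]
L2 α=2/3: [376/9, 290/9, 274/9]
L3 α=2/3: [1132/27, 2252/27, 2146/27]
L4 α=1/3: [3668/81, 7744/81, 5993/81]
= [45, 96, 74]

query (0,2) [L1,L2,L3,L4] — begin 0,0,0
L1 α=2/3: [58, 6, 136/3]
L2 α=1/2: [109/2, 213/2, 344/3]
L3 α=1/8: [949/16, 1741/16, 352/3]
L4 α=1/3: [2725/24, 3437/24, 1094/9]
= [114, 143, 122]

at x=1,y=1 over L1,L2,L3,L4:
+L1 (α=0) → [0, 0, 0]
+L2 (α=5/8) → [45/2, 425/8, 95]
+L3 (α=3/5) → [84, 1721/20, 337/5]
+L4 (α=1/2) → [139, 4321/40, 191/5]
rounded: [139, 108, 38]

(3,2) stack=L1,L2,L3,L4,L5,L6; from [0,0,0]:
L1 α=5/6: [85/3, 925/6, 595/3]
L2 α=1/7: [409/7, 929/7, 185]
L3 α=1/4: [445/7, 723/7, 639/4]
L4 α=1/5: [524/7, 4474/35, 819/5]
L5 α=1/2: [549/7, 13399/70, 1179/10]
L6 α=1/3: [1210/21, 5178/35, 418/5]
→ [58, 148, 84]
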